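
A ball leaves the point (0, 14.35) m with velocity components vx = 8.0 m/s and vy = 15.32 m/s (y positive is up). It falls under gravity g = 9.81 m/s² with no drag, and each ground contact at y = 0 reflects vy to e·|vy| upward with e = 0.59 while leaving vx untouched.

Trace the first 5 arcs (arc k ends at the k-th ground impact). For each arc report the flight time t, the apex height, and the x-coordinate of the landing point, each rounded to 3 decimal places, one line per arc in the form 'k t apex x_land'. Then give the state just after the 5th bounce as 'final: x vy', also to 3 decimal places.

1 3.878 26.312 31.022
2 2.733 9.159 52.886
3 1.612 3.188 65.786
4 0.951 1.110 73.397
5 0.561 0.386 77.888
final: 77.888 1.624

Arc 1: start y=14.350, vy=15.320 → t=3.878, apex=26.312, x_land=31.022, impact vy=-22.721
  bounce: vy ← 0.59·22.721 = 13.405
Arc 2: start y=0.000, vy=13.405 → t=2.733, apex=9.159, x_land=52.886, impact vy=-13.405
  bounce: vy ← 0.59·13.405 = 7.909
Arc 3: start y=0.000, vy=7.909 → t=1.612, apex=3.188, x_land=65.786, impact vy=-7.909
  bounce: vy ← 0.59·7.909 = 4.666
Arc 4: start y=0.000, vy=4.666 → t=0.951, apex=1.110, x_land=73.397, impact vy=-4.666
  bounce: vy ← 0.59·4.666 = 2.753
Arc 5: start y=0.000, vy=2.753 → t=0.561, apex=0.386, x_land=77.888, impact vy=-2.753
  bounce: vy ← 0.59·2.753 = 1.624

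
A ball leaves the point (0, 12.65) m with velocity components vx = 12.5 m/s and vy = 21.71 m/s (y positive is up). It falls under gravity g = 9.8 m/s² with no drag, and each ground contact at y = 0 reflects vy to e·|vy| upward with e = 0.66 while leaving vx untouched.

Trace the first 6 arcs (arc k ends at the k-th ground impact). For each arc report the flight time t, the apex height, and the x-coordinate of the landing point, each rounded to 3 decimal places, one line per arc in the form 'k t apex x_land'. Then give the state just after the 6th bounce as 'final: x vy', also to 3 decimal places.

1 4.952 36.697 61.899
2 3.612 15.985 107.054
3 2.384 6.963 136.856
4 1.574 3.033 156.525
5 1.039 1.321 169.507
6 0.685 0.576 178.075
final: 178.075 2.217

Arc 1: start y=12.650, vy=21.710 → t=4.952, apex=36.697, x_land=61.899, impact vy=-26.819
  bounce: vy ← 0.66·26.819 = 17.701
Arc 2: start y=0.000, vy=17.701 → t=3.612, apex=15.985, x_land=107.054, impact vy=-17.701
  bounce: vy ← 0.66·17.701 = 11.682
Arc 3: start y=0.000, vy=11.682 → t=2.384, apex=6.963, x_land=136.856, impact vy=-11.682
  bounce: vy ← 0.66·11.682 = 7.710
Arc 4: start y=0.000, vy=7.710 → t=1.574, apex=3.033, x_land=156.525, impact vy=-7.710
  bounce: vy ← 0.66·7.710 = 5.089
Arc 5: start y=0.000, vy=5.089 → t=1.039, apex=1.321, x_land=169.507, impact vy=-5.089
  bounce: vy ← 0.66·5.089 = 3.359
Arc 6: start y=0.000, vy=3.359 → t=0.685, apex=0.576, x_land=178.075, impact vy=-3.359
  bounce: vy ← 0.66·3.359 = 2.217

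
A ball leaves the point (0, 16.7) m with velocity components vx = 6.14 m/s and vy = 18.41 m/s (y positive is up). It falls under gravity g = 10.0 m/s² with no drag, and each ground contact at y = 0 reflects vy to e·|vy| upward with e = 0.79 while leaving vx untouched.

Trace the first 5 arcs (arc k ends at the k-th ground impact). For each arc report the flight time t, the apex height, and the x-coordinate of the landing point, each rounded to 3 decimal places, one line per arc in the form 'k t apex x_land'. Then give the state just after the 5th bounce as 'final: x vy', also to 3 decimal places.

1 4.435 33.646 27.231
2 4.099 20.999 52.397
3 3.238 13.105 72.278
4 2.558 8.179 87.984
5 2.021 5.105 100.392
final: 100.392 7.982

Arc 1: start y=16.700, vy=18.410 → t=4.435, apex=33.646, x_land=27.231, impact vy=-25.941
  bounce: vy ← 0.79·25.941 = 20.493
Arc 2: start y=0.000, vy=20.493 → t=4.099, apex=20.999, x_land=52.397, impact vy=-20.493
  bounce: vy ← 0.79·20.493 = 16.190
Arc 3: start y=0.000, vy=16.190 → t=3.238, apex=13.105, x_land=72.278, impact vy=-16.190
  bounce: vy ← 0.79·16.190 = 12.790
Arc 4: start y=0.000, vy=12.790 → t=2.558, apex=8.179, x_land=87.984, impact vy=-12.790
  bounce: vy ← 0.79·12.790 = 10.104
Arc 5: start y=0.000, vy=10.104 → t=2.021, apex=5.105, x_land=100.392, impact vy=-10.104
  bounce: vy ← 0.79·10.104 = 7.982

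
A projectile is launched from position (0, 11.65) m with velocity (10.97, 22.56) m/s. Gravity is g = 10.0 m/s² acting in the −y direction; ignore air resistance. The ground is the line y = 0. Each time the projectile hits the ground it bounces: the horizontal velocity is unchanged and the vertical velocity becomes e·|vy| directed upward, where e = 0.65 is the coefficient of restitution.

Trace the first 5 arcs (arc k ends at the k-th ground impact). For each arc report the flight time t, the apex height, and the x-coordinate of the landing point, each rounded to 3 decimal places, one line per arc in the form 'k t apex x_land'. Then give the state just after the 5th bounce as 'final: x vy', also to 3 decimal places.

Arc 1: start y=11.650, vy=22.560 → t=4.980, apex=37.098, x_land=54.629, impact vy=-27.239
  bounce: vy ← 0.65·27.239 = 17.705
Arc 2: start y=0.000, vy=17.705 → t=3.541, apex=15.674, x_land=93.475, impact vy=-17.705
  bounce: vy ← 0.65·17.705 = 11.508
Arc 3: start y=0.000, vy=11.508 → t=2.302, apex=6.622, x_land=118.724, impact vy=-11.508
  bounce: vy ← 0.65·11.508 = 7.480
Arc 4: start y=0.000, vy=7.480 → t=1.496, apex=2.798, x_land=135.136, impact vy=-7.480
  bounce: vy ← 0.65·7.480 = 4.862
Arc 5: start y=0.000, vy=4.862 → t=0.972, apex=1.182, x_land=145.804, impact vy=-4.862
  bounce: vy ← 0.65·4.862 = 3.160

1 4.980 37.098 54.629
2 3.541 15.674 93.475
3 2.302 6.622 118.724
4 1.496 2.798 135.136
5 0.972 1.182 145.804
final: 145.804 3.160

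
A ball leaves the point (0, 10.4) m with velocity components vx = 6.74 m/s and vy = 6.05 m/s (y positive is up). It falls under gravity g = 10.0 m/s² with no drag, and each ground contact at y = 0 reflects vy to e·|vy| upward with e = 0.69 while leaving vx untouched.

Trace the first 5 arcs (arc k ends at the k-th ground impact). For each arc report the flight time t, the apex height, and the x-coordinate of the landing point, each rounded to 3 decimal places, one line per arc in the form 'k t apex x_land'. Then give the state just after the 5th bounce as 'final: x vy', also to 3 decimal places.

Arc 1: start y=10.400, vy=6.050 → t=2.169, apex=12.230, x_land=14.619, impact vy=-15.640
  bounce: vy ← 0.69·15.640 = 10.791
Arc 2: start y=0.000, vy=10.791 → t=2.158, apex=5.823, x_land=29.166, impact vy=-10.791
  bounce: vy ← 0.69·10.791 = 7.446
Arc 3: start y=0.000, vy=7.446 → t=1.489, apex=2.772, x_land=39.203, impact vy=-7.446
  bounce: vy ← 0.69·7.446 = 5.138
Arc 4: start y=0.000, vy=5.138 → t=1.028, apex=1.320, x_land=46.129, impact vy=-5.138
  bounce: vy ← 0.69·5.138 = 3.545
Arc 5: start y=0.000, vy=3.545 → t=0.709, apex=0.628, x_land=50.908, impact vy=-3.545
  bounce: vy ← 0.69·3.545 = 2.446

1 2.169 12.230 14.619
2 2.158 5.823 29.166
3 1.489 2.772 39.203
4 1.028 1.320 46.129
5 0.709 0.628 50.908
final: 50.908 2.446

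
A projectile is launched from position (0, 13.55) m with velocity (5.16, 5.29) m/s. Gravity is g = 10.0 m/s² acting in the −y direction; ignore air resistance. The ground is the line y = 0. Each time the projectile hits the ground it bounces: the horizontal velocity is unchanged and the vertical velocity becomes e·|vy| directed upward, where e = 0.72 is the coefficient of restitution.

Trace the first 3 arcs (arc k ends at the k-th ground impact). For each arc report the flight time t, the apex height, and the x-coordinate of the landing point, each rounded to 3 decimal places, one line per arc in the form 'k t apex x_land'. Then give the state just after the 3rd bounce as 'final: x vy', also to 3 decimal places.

Arc 1: start y=13.550, vy=5.290 → t=2.258, apex=14.949, x_land=11.652, impact vy=-17.291
  bounce: vy ← 0.72·17.291 = 12.450
Arc 2: start y=0.000, vy=12.450 → t=2.490, apex=7.750, x_land=24.500, impact vy=-12.450
  bounce: vy ← 0.72·12.450 = 8.964
Arc 3: start y=0.000, vy=8.964 → t=1.793, apex=4.017, x_land=33.750, impact vy=-8.964
  bounce: vy ← 0.72·8.964 = 6.454

1 2.258 14.949 11.652
2 2.490 7.750 24.500
3 1.793 4.017 33.750
final: 33.750 6.454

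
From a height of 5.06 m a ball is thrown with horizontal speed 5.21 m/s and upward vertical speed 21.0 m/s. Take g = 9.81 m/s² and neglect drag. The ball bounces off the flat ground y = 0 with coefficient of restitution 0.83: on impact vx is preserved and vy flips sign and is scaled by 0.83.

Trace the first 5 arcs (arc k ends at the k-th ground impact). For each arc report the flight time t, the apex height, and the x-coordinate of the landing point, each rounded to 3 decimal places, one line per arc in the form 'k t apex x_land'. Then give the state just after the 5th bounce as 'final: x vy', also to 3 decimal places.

1 4.510 27.537 23.498
2 3.933 18.970 43.990
3 3.265 13.069 60.998
4 2.710 9.003 75.115
5 2.249 6.202 86.832
final: 86.832 9.156

Arc 1: start y=5.060, vy=21.000 → t=4.510, apex=27.537, x_land=23.498, impact vy=-23.244
  bounce: vy ← 0.83·23.244 = 19.292
Arc 2: start y=0.000, vy=19.292 → t=3.933, apex=18.970, x_land=43.990, impact vy=-19.292
  bounce: vy ← 0.83·19.292 = 16.013
Arc 3: start y=0.000, vy=16.013 → t=3.265, apex=13.069, x_land=60.998, impact vy=-16.013
  bounce: vy ← 0.83·16.013 = 13.291
Arc 4: start y=0.000, vy=13.291 → t=2.710, apex=9.003, x_land=75.115, impact vy=-13.291
  bounce: vy ← 0.83·13.291 = 11.031
Arc 5: start y=0.000, vy=11.031 → t=2.249, apex=6.202, x_land=86.832, impact vy=-11.031
  bounce: vy ← 0.83·11.031 = 9.156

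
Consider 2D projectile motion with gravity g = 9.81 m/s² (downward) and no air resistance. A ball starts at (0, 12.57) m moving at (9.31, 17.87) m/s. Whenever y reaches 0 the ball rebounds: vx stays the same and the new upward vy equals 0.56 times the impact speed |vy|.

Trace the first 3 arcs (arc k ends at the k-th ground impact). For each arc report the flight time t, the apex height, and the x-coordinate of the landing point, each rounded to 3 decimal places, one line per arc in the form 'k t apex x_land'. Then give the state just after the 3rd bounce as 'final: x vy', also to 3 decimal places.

1 4.247 28.846 39.537
2 2.716 9.046 64.823
3 1.521 2.837 78.984
final: 78.984 4.178

Arc 1: start y=12.570, vy=17.870 → t=4.247, apex=28.846, x_land=39.537, impact vy=-23.790
  bounce: vy ← 0.56·23.790 = 13.322
Arc 2: start y=0.000, vy=13.322 → t=2.716, apex=9.046, x_land=64.823, impact vy=-13.322
  bounce: vy ← 0.56·13.322 = 7.461
Arc 3: start y=0.000, vy=7.461 → t=1.521, apex=2.837, x_land=78.984, impact vy=-7.461
  bounce: vy ← 0.56·7.461 = 4.178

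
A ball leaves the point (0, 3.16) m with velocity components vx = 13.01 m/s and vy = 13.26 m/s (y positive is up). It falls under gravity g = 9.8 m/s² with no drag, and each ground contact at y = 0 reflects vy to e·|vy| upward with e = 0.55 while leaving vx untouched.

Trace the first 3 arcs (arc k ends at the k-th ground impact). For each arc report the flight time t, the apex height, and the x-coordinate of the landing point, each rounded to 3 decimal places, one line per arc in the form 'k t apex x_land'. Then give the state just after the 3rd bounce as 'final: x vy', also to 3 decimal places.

1 2.926 12.131 38.074
2 1.731 3.670 60.591
3 0.952 1.110 72.975
final: 72.975 2.565

Arc 1: start y=3.160, vy=13.260 → t=2.926, apex=12.131, x_land=38.074, impact vy=-15.420
  bounce: vy ← 0.55·15.420 = 8.481
Arc 2: start y=0.000, vy=8.481 → t=1.731, apex=3.670, x_land=60.591, impact vy=-8.481
  bounce: vy ← 0.55·8.481 = 4.664
Arc 3: start y=0.000, vy=4.664 → t=0.952, apex=1.110, x_land=72.975, impact vy=-4.664
  bounce: vy ← 0.55·4.664 = 2.565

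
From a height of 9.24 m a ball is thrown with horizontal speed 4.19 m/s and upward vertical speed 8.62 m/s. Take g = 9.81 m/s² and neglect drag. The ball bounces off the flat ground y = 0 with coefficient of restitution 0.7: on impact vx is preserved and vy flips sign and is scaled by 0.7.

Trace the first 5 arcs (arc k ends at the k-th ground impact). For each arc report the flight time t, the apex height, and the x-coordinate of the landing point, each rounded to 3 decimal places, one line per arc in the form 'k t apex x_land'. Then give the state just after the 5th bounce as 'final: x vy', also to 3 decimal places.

Arc 1: start y=9.240, vy=8.620 → t=2.508, apex=13.027, x_land=10.510, impact vy=-15.987
  bounce: vy ← 0.7·15.987 = 11.191
Arc 2: start y=0.000, vy=11.191 → t=2.282, apex=6.383, x_land=20.070, impact vy=-11.191
  bounce: vy ← 0.7·11.191 = 7.834
Arc 3: start y=0.000, vy=7.834 → t=1.597, apex=3.128, x_land=26.762, impact vy=-7.834
  bounce: vy ← 0.7·7.834 = 5.484
Arc 4: start y=0.000, vy=5.484 → t=1.118, apex=1.533, x_land=31.446, impact vy=-5.484
  bounce: vy ← 0.7·5.484 = 3.839
Arc 5: start y=0.000, vy=3.839 → t=0.783, apex=0.751, x_land=34.725, impact vy=-3.839
  bounce: vy ← 0.7·3.839 = 2.687

1 2.508 13.027 10.510
2 2.282 6.383 20.070
3 1.597 3.128 26.762
4 1.118 1.533 31.446
5 0.783 0.751 34.725
final: 34.725 2.687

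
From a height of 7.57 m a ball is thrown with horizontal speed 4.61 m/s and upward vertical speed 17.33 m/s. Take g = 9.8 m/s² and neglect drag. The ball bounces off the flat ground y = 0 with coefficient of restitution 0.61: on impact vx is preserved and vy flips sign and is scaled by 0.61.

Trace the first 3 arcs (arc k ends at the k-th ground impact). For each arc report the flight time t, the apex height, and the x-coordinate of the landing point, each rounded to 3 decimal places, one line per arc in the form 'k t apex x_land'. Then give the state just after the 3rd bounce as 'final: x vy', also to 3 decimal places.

1 3.930 22.893 18.117
2 2.637 8.518 30.273
3 1.609 3.170 37.689
final: 37.689 4.808

Arc 1: start y=7.570, vy=17.330 → t=3.930, apex=22.893, x_land=18.117, impact vy=-21.183
  bounce: vy ← 0.61·21.183 = 12.921
Arc 2: start y=0.000, vy=12.921 → t=2.637, apex=8.518, x_land=30.273, impact vy=-12.921
  bounce: vy ← 0.61·12.921 = 7.882
Arc 3: start y=0.000, vy=7.882 → t=1.609, apex=3.170, x_land=37.689, impact vy=-7.882
  bounce: vy ← 0.61·7.882 = 4.808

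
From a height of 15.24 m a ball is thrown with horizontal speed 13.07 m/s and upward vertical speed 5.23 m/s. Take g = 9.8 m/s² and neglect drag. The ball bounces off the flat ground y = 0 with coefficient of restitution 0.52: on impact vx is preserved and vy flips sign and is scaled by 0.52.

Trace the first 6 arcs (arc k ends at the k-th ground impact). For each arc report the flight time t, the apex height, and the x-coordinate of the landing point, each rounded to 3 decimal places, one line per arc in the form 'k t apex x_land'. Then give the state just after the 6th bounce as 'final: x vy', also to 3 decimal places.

1 2.376 16.636 31.057
2 1.916 4.498 56.103
3 0.996 1.216 69.126
4 0.518 0.329 75.899
5 0.269 0.089 79.420
6 0.140 0.024 81.252
final: 81.252 0.357

Arc 1: start y=15.240, vy=5.230 → t=2.376, apex=16.636, x_land=31.057, impact vy=-18.057
  bounce: vy ← 0.52·18.057 = 9.390
Arc 2: start y=0.000, vy=9.390 → t=1.916, apex=4.498, x_land=56.103, impact vy=-9.390
  bounce: vy ← 0.52·9.390 = 4.883
Arc 3: start y=0.000, vy=4.883 → t=0.996, apex=1.216, x_land=69.126, impact vy=-4.883
  bounce: vy ← 0.52·4.883 = 2.539
Arc 4: start y=0.000, vy=2.539 → t=0.518, apex=0.329, x_land=75.899, impact vy=-2.539
  bounce: vy ← 0.52·2.539 = 1.320
Arc 5: start y=0.000, vy=1.320 → t=0.269, apex=0.089, x_land=79.420, impact vy=-1.320
  bounce: vy ← 0.52·1.320 = 0.687
Arc 6: start y=0.000, vy=0.687 → t=0.140, apex=0.024, x_land=81.252, impact vy=-0.687
  bounce: vy ← 0.52·0.687 = 0.357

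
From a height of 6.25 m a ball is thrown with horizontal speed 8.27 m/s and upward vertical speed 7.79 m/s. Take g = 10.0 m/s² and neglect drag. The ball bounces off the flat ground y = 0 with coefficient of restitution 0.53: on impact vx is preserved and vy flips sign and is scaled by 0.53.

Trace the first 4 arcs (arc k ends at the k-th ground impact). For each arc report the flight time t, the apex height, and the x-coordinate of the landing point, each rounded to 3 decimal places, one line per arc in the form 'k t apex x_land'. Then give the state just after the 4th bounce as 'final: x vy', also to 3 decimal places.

Arc 1: start y=6.250, vy=7.790 → t=2.142, apex=9.284, x_land=17.712, impact vy=-13.627
  bounce: vy ← 0.53·13.627 = 7.222
Arc 2: start y=0.000, vy=7.222 → t=1.444, apex=2.608, x_land=29.657, impact vy=-7.222
  bounce: vy ← 0.53·7.222 = 3.828
Arc 3: start y=0.000, vy=3.828 → t=0.766, apex=0.733, x_land=35.988, impact vy=-3.828
  bounce: vy ← 0.53·3.828 = 2.029
Arc 4: start y=0.000, vy=2.029 → t=0.406, apex=0.206, x_land=39.343, impact vy=-2.029
  bounce: vy ← 0.53·2.029 = 1.075

1 2.142 9.284 17.712
2 1.444 2.608 29.657
3 0.766 0.733 35.988
4 0.406 0.206 39.343
final: 39.343 1.075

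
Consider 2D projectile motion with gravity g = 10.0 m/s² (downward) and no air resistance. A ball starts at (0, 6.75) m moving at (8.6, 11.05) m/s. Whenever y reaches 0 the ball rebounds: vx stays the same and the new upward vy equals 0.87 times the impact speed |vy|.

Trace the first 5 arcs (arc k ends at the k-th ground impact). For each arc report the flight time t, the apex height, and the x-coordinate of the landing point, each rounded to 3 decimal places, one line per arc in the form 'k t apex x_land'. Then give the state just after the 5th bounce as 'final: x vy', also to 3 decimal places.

1 2.708 12.855 23.293
2 2.790 9.730 47.286
3 2.427 7.365 68.161
4 2.112 5.574 86.322
5 1.837 4.219 102.122
final: 102.122 7.992

Arc 1: start y=6.750, vy=11.050 → t=2.708, apex=12.855, x_land=23.293, impact vy=-16.034
  bounce: vy ← 0.87·16.034 = 13.950
Arc 2: start y=0.000, vy=13.950 → t=2.790, apex=9.730, x_land=47.286, impact vy=-13.950
  bounce: vy ← 0.87·13.950 = 12.136
Arc 3: start y=0.000, vy=12.136 → t=2.427, apex=7.365, x_land=68.161, impact vy=-12.136
  bounce: vy ← 0.87·12.136 = 10.559
Arc 4: start y=0.000, vy=10.559 → t=2.112, apex=5.574, x_land=86.322, impact vy=-10.559
  bounce: vy ← 0.87·10.559 = 9.186
Arc 5: start y=0.000, vy=9.186 → t=1.837, apex=4.219, x_land=102.122, impact vy=-9.186
  bounce: vy ← 0.87·9.186 = 7.992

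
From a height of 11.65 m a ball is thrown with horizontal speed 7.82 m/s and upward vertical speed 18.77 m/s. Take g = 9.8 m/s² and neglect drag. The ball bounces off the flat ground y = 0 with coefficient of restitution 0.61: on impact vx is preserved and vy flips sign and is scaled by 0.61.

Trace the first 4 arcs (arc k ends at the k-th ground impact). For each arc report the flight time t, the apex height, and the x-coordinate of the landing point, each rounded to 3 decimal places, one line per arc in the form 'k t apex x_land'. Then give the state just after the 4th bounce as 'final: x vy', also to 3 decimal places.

1 4.374 29.625 34.206
2 3.000 11.024 57.664
3 1.830 4.102 71.974
4 1.116 1.526 80.703
final: 80.703 3.336

Arc 1: start y=11.650, vy=18.770 → t=4.374, apex=29.625, x_land=34.206, impact vy=-24.097
  bounce: vy ← 0.61·24.097 = 14.699
Arc 2: start y=0.000, vy=14.699 → t=3.000, apex=11.024, x_land=57.664, impact vy=-14.699
  bounce: vy ← 0.61·14.699 = 8.966
Arc 3: start y=0.000, vy=8.966 → t=1.830, apex=4.102, x_land=71.974, impact vy=-8.966
  bounce: vy ← 0.61·8.966 = 5.470
Arc 4: start y=0.000, vy=5.470 → t=1.116, apex=1.526, x_land=80.703, impact vy=-5.470
  bounce: vy ← 0.61·5.470 = 3.336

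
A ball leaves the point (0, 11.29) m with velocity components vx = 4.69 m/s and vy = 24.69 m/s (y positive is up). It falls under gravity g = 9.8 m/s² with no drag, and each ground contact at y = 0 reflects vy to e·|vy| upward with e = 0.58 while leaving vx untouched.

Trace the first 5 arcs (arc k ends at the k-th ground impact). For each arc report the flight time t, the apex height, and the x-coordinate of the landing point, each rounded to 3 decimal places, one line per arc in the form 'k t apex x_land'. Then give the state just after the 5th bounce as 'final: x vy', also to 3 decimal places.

1 5.461 42.392 25.611
2 3.412 14.261 41.613
3 1.979 4.797 50.894
4 1.148 1.614 56.277
5 0.666 0.543 59.399
final: 59.399 1.892

Arc 1: start y=11.290, vy=24.690 → t=5.461, apex=42.392, x_land=25.611, impact vy=-28.825
  bounce: vy ← 0.58·28.825 = 16.718
Arc 2: start y=0.000, vy=16.718 → t=3.412, apex=14.261, x_land=41.613, impact vy=-16.718
  bounce: vy ← 0.58·16.718 = 9.697
Arc 3: start y=0.000, vy=9.697 → t=1.979, apex=4.797, x_land=50.894, impact vy=-9.697
  bounce: vy ← 0.58·9.697 = 5.624
Arc 4: start y=0.000, vy=5.624 → t=1.148, apex=1.614, x_land=56.277, impact vy=-5.624
  bounce: vy ← 0.58·5.624 = 3.262
Arc 5: start y=0.000, vy=3.262 → t=0.666, apex=0.543, x_land=59.399, impact vy=-3.262
  bounce: vy ← 0.58·3.262 = 1.892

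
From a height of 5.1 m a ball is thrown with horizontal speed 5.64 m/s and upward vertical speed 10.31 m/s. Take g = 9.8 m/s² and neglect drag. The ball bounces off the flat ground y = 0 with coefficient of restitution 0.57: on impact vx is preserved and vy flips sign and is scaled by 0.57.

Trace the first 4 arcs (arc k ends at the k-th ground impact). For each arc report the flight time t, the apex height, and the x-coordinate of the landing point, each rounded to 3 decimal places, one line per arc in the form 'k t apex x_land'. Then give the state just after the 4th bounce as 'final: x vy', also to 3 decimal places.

1 2.518 10.523 14.199
2 1.671 3.419 23.621
3 0.952 1.111 28.992
4 0.543 0.361 32.053
final: 32.053 1.516

Arc 1: start y=5.100, vy=10.310 → t=2.518, apex=10.523, x_land=14.199, impact vy=-14.362
  bounce: vy ← 0.57·14.362 = 8.186
Arc 2: start y=0.000, vy=8.186 → t=1.671, apex=3.419, x_land=23.621, impact vy=-8.186
  bounce: vy ← 0.57·8.186 = 4.666
Arc 3: start y=0.000, vy=4.666 → t=0.952, apex=1.111, x_land=28.992, impact vy=-4.666
  bounce: vy ← 0.57·4.666 = 2.660
Arc 4: start y=0.000, vy=2.660 → t=0.543, apex=0.361, x_land=32.053, impact vy=-2.660
  bounce: vy ← 0.57·2.660 = 1.516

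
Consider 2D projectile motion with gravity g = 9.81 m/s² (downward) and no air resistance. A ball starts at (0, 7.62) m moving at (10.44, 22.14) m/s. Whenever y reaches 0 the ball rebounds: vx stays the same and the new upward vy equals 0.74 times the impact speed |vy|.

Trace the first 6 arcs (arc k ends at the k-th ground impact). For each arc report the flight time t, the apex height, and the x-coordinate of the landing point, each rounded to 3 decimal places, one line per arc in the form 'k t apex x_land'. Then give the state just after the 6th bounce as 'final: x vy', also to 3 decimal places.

1 4.835 32.604 50.478
2 3.816 17.854 90.314
3 2.824 9.777 119.793
4 2.089 5.354 141.607
5 1.546 2.932 157.749
6 1.144 1.605 169.695
final: 169.695 4.153

Arc 1: start y=7.620, vy=22.140 → t=4.835, apex=32.604, x_land=50.478, impact vy=-25.292
  bounce: vy ← 0.74·25.292 = 18.716
Arc 2: start y=0.000, vy=18.716 → t=3.816, apex=17.854, x_land=90.314, impact vy=-18.716
  bounce: vy ← 0.74·18.716 = 13.850
Arc 3: start y=0.000, vy=13.850 → t=2.824, apex=9.777, x_land=119.793, impact vy=-13.850
  bounce: vy ← 0.74·13.850 = 10.249
Arc 4: start y=0.000, vy=10.249 → t=2.089, apex=5.354, x_land=141.607, impact vy=-10.249
  bounce: vy ← 0.74·10.249 = 7.584
Arc 5: start y=0.000, vy=7.584 → t=1.546, apex=2.932, x_land=157.749, impact vy=-7.584
  bounce: vy ← 0.74·7.584 = 5.612
Arc 6: start y=0.000, vy=5.612 → t=1.144, apex=1.605, x_land=169.695, impact vy=-5.612
  bounce: vy ← 0.74·5.612 = 4.153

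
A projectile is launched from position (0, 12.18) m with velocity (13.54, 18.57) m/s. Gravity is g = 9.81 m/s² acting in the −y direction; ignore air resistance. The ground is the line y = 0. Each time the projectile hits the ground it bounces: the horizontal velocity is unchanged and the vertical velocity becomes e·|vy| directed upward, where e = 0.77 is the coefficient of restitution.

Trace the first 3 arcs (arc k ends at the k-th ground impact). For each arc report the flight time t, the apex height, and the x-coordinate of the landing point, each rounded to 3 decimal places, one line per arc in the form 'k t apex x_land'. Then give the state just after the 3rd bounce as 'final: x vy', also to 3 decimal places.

1 4.356 29.756 58.980
2 3.793 17.642 110.338
3 2.921 10.460 149.884
final: 149.884 11.031

Arc 1: start y=12.180, vy=18.570 → t=4.356, apex=29.756, x_land=58.980, impact vy=-24.162
  bounce: vy ← 0.77·24.162 = 18.605
Arc 2: start y=0.000, vy=18.605 → t=3.793, apex=17.642, x_land=110.338, impact vy=-18.605
  bounce: vy ← 0.77·18.605 = 14.326
Arc 3: start y=0.000, vy=14.326 → t=2.921, apex=10.460, x_land=149.884, impact vy=-14.326
  bounce: vy ← 0.77·14.326 = 11.031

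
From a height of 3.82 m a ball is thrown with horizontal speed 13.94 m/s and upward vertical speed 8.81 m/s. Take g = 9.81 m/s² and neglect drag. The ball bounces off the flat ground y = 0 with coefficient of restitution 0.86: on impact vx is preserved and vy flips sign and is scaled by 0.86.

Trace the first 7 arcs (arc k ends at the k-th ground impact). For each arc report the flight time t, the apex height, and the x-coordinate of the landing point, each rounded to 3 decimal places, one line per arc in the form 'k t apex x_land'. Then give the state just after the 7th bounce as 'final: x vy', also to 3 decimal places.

Arc 1: start y=3.820, vy=8.810 → t=2.157, apex=7.776, x_land=30.071, impact vy=-12.352
  bounce: vy ← 0.86·12.352 = 10.622
Arc 2: start y=0.000, vy=10.622 → t=2.166, apex=5.751, x_land=60.260, impact vy=-10.622
  bounce: vy ← 0.86·10.622 = 9.135
Arc 3: start y=0.000, vy=9.135 → t=1.862, apex=4.254, x_land=86.222, impact vy=-9.135
  bounce: vy ← 0.86·9.135 = 7.856
Arc 4: start y=0.000, vy=7.856 → t=1.602, apex=3.146, x_land=108.550, impact vy=-7.856
  bounce: vy ← 0.86·7.856 = 6.756
Arc 5: start y=0.000, vy=6.756 → t=1.377, apex=2.327, x_land=127.752, impact vy=-6.756
  bounce: vy ← 0.86·6.756 = 5.811
Arc 6: start y=0.000, vy=5.811 → t=1.185, apex=1.721, x_land=144.266, impact vy=-5.811
  bounce: vy ← 0.86·5.811 = 4.997
Arc 7: start y=0.000, vy=4.997 → t=1.019, apex=1.273, x_land=158.467, impact vy=-4.997
  bounce: vy ← 0.86·4.997 = 4.298

1 2.157 7.776 30.071
2 2.166 5.751 60.260
3 1.862 4.254 86.222
4 1.602 3.146 108.550
5 1.377 2.327 127.752
6 1.185 1.721 144.266
7 1.019 1.273 158.467
final: 158.467 4.298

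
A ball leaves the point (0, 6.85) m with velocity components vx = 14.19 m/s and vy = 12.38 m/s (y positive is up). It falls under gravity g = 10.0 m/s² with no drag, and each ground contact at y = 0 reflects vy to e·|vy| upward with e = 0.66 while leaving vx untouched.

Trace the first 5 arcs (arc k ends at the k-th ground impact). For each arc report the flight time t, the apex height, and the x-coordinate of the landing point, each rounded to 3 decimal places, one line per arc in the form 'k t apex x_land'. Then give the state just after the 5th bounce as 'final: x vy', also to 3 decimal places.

Arc 1: start y=6.850, vy=12.380 → t=2.942, apex=14.513, x_land=41.743, impact vy=-17.037
  bounce: vy ← 0.66·17.037 = 11.245
Arc 2: start y=0.000, vy=11.245 → t=2.249, apex=6.322, x_land=73.655, impact vy=-11.245
  bounce: vy ← 0.66·11.245 = 7.421
Arc 3: start y=0.000, vy=7.421 → t=1.484, apex=2.754, x_land=94.717, impact vy=-7.421
  bounce: vy ← 0.66·7.421 = 4.898
Arc 4: start y=0.000, vy=4.898 → t=0.980, apex=1.200, x_land=108.618, impact vy=-4.898
  bounce: vy ← 0.66·4.898 = 3.233
Arc 5: start y=0.000, vy=3.233 → t=0.647, apex=0.523, x_land=117.792, impact vy=-3.233
  bounce: vy ← 0.66·3.233 = 2.134

1 2.942 14.513 41.743
2 2.249 6.322 73.655
3 1.484 2.754 94.717
4 0.980 1.200 108.618
5 0.647 0.523 117.792
final: 117.792 2.134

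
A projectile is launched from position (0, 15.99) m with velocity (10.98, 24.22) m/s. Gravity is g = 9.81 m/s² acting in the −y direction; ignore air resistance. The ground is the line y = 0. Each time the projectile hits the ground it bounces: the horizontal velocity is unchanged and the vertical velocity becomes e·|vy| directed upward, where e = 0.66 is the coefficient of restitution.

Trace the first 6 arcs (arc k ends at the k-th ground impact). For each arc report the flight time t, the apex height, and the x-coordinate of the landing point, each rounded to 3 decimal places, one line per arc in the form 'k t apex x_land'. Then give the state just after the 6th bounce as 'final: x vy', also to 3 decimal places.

Arc 1: start y=15.990, vy=24.220 → t=5.528, apex=45.888, x_land=60.693, impact vy=-30.006
  bounce: vy ← 0.66·30.006 = 19.804
Arc 2: start y=0.000, vy=19.804 → t=4.037, apex=19.989, x_land=105.024, impact vy=-19.804
  bounce: vy ← 0.66·19.804 = 13.070
Arc 3: start y=0.000, vy=13.070 → t=2.665, apex=8.707, x_land=134.282, impact vy=-13.070
  bounce: vy ← 0.66·13.070 = 8.626
Arc 4: start y=0.000, vy=8.626 → t=1.759, apex=3.793, x_land=153.593, impact vy=-8.626
  bounce: vy ← 0.66·8.626 = 5.693
Arc 5: start y=0.000, vy=5.693 → t=1.161, apex=1.652, x_land=166.338, impact vy=-5.693
  bounce: vy ← 0.66·5.693 = 3.758
Arc 6: start y=0.000, vy=3.758 → t=0.766, apex=0.720, x_land=174.750, impact vy=-3.758
  bounce: vy ← 0.66·3.758 = 2.480

1 5.528 45.888 60.693
2 4.037 19.989 105.024
3 2.665 8.707 134.282
4 1.759 3.793 153.593
5 1.161 1.652 166.338
6 0.766 0.720 174.750
final: 174.750 2.480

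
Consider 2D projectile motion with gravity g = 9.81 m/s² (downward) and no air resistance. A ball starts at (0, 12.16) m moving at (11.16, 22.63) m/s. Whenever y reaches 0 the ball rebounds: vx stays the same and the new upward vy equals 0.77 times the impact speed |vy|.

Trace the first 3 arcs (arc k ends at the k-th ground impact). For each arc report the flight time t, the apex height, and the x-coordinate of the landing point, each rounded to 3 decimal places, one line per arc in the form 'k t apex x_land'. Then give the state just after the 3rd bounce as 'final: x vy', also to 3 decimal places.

1 5.100 38.262 56.914
2 4.301 22.685 104.914
3 3.312 13.450 141.875
final: 141.875 12.508

Arc 1: start y=12.160, vy=22.630 → t=5.100, apex=38.262, x_land=56.914, impact vy=-27.399
  bounce: vy ← 0.77·27.399 = 21.097
Arc 2: start y=0.000, vy=21.097 → t=4.301, apex=22.685, x_land=104.914, impact vy=-21.097
  bounce: vy ← 0.77·21.097 = 16.245
Arc 3: start y=0.000, vy=16.245 → t=3.312, apex=13.450, x_land=141.875, impact vy=-16.245
  bounce: vy ← 0.77·16.245 = 12.508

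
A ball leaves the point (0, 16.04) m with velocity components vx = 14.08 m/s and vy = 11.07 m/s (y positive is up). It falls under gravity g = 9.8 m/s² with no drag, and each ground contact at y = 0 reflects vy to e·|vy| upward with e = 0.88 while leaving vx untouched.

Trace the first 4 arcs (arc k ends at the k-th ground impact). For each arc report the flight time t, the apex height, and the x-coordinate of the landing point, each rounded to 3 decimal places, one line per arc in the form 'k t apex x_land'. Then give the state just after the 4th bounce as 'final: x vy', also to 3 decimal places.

Arc 1: start y=16.040, vy=11.070 → t=3.263, apex=22.292, x_land=45.936, impact vy=-20.903
  bounce: vy ← 0.88·20.903 = 18.395
Arc 2: start y=0.000, vy=18.395 → t=3.754, apex=17.263, x_land=98.793, impact vy=-18.395
  bounce: vy ← 0.88·18.395 = 16.187
Arc 3: start y=0.000, vy=16.187 → t=3.304, apex=13.369, x_land=145.306, impact vy=-16.187
  bounce: vy ← 0.88·16.187 = 14.245
Arc 4: start y=0.000, vy=14.245 → t=2.907, apex=10.353, x_land=186.238, impact vy=-14.245
  bounce: vy ← 0.88·14.245 = 12.535

1 3.263 22.292 45.936
2 3.754 17.263 98.793
3 3.304 13.369 145.306
4 2.907 10.353 186.238
final: 186.238 12.535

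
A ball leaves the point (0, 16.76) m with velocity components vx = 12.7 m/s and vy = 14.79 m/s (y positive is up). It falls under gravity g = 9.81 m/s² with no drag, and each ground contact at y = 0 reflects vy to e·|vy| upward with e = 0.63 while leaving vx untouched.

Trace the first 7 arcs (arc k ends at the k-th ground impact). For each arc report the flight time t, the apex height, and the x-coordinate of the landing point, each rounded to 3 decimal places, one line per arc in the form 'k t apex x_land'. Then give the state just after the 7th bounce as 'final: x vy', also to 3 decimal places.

1 3.893 27.909 49.441
2 3.006 11.077 87.612
3 1.893 4.396 111.659
4 1.193 1.745 126.809
5 0.752 0.693 136.353
6 0.473 0.275 142.366
7 0.298 0.109 146.154
final: 146.154 0.922

Arc 1: start y=16.760, vy=14.790 → t=3.893, apex=27.909, x_land=49.441, impact vy=-23.400
  bounce: vy ← 0.63·23.400 = 14.742
Arc 2: start y=0.000, vy=14.742 → t=3.006, apex=11.077, x_land=87.612, impact vy=-14.742
  bounce: vy ← 0.63·14.742 = 9.288
Arc 3: start y=0.000, vy=9.288 → t=1.893, apex=4.396, x_land=111.659, impact vy=-9.288
  bounce: vy ← 0.63·9.288 = 5.851
Arc 4: start y=0.000, vy=5.851 → t=1.193, apex=1.745, x_land=126.809, impact vy=-5.851
  bounce: vy ← 0.63·5.851 = 3.686
Arc 5: start y=0.000, vy=3.686 → t=0.752, apex=0.693, x_land=136.353, impact vy=-3.686
  bounce: vy ← 0.63·3.686 = 2.322
Arc 6: start y=0.000, vy=2.322 → t=0.473, apex=0.275, x_land=142.366, impact vy=-2.322
  bounce: vy ← 0.63·2.322 = 1.463
Arc 7: start y=0.000, vy=1.463 → t=0.298, apex=0.109, x_land=146.154, impact vy=-1.463
  bounce: vy ← 0.63·1.463 = 0.922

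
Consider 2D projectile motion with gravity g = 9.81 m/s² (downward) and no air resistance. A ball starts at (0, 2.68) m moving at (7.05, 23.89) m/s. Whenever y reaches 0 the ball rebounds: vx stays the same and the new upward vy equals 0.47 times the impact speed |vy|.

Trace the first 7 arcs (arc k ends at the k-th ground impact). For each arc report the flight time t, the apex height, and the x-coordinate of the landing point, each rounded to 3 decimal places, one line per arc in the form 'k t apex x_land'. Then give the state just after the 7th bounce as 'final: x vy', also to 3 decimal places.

1 4.980 31.769 35.111
2 2.392 7.018 51.976
3 1.124 1.550 59.903
4 0.528 0.342 63.629
5 0.248 0.076 65.380
6 0.117 0.017 66.203
7 0.055 0.004 66.590
final: 66.590 0.126

Arc 1: start y=2.680, vy=23.890 → t=4.980, apex=31.769, x_land=35.111, impact vy=-24.966
  bounce: vy ← 0.47·24.966 = 11.734
Arc 2: start y=0.000, vy=11.734 → t=2.392, apex=7.018, x_land=51.976, impact vy=-11.734
  bounce: vy ← 0.47·11.734 = 5.515
Arc 3: start y=0.000, vy=5.515 → t=1.124, apex=1.550, x_land=59.903, impact vy=-5.515
  bounce: vy ← 0.47·5.515 = 2.592
Arc 4: start y=0.000, vy=2.592 → t=0.528, apex=0.342, x_land=63.629, impact vy=-2.592
  bounce: vy ← 0.47·2.592 = 1.218
Arc 5: start y=0.000, vy=1.218 → t=0.248, apex=0.076, x_land=65.380, impact vy=-1.218
  bounce: vy ← 0.47·1.218 = 0.573
Arc 6: start y=0.000, vy=0.573 → t=0.117, apex=0.017, x_land=66.203, impact vy=-0.573
  bounce: vy ← 0.47·0.573 = 0.269
Arc 7: start y=0.000, vy=0.269 → t=0.055, apex=0.004, x_land=66.590, impact vy=-0.269
  bounce: vy ← 0.47·0.269 = 0.126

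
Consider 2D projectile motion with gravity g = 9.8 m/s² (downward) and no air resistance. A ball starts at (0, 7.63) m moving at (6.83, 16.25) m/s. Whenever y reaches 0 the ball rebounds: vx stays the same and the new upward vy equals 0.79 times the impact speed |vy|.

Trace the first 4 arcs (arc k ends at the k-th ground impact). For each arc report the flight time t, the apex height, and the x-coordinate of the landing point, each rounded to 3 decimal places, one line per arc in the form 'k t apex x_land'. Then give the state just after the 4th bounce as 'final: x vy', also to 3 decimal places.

1 3.733 21.103 25.499
2 3.279 13.170 47.894
3 2.590 8.219 65.586
4 2.046 5.130 79.563
final: 79.563 7.921

Arc 1: start y=7.630, vy=16.250 → t=3.733, apex=21.103, x_land=25.499, impact vy=-20.337
  bounce: vy ← 0.79·20.337 = 16.067
Arc 2: start y=0.000, vy=16.067 → t=3.279, apex=13.170, x_land=47.894, impact vy=-16.067
  bounce: vy ← 0.79·16.067 = 12.693
Arc 3: start y=0.000, vy=12.693 → t=2.590, apex=8.219, x_land=65.586, impact vy=-12.693
  bounce: vy ← 0.79·12.693 = 10.027
Arc 4: start y=0.000, vy=10.027 → t=2.046, apex=5.130, x_land=79.563, impact vy=-10.027
  bounce: vy ← 0.79·10.027 = 7.921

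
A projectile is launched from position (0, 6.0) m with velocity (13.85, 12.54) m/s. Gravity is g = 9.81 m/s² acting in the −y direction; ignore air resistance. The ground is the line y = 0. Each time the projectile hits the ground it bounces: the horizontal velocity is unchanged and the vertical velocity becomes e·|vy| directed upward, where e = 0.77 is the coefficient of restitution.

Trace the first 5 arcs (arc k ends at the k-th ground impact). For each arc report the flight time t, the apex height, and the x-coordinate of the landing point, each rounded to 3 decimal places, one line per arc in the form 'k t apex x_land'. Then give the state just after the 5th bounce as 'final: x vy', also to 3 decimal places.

Arc 1: start y=6.000, vy=12.540 → t=2.969, apex=14.015, x_land=41.116, impact vy=-16.582
  bounce: vy ← 0.77·16.582 = 12.768
Arc 2: start y=0.000, vy=12.768 → t=2.603, apex=8.309, x_land=77.169, impact vy=-12.768
  bounce: vy ← 0.77·12.768 = 9.832
Arc 3: start y=0.000, vy=9.832 → t=2.004, apex=4.927, x_land=104.930, impact vy=-9.832
  bounce: vy ← 0.77·9.832 = 7.570
Arc 4: start y=0.000, vy=7.570 → t=1.543, apex=2.921, x_land=126.306, impact vy=-7.570
  bounce: vy ← 0.77·7.570 = 5.829
Arc 5: start y=0.000, vy=5.829 → t=1.188, apex=1.732, x_land=142.765, impact vy=-5.829
  bounce: vy ← 0.77·5.829 = 4.488

1 2.969 14.015 41.116
2 2.603 8.309 77.169
3 2.004 4.927 104.930
4 1.543 2.921 126.306
5 1.188 1.732 142.765
final: 142.765 4.488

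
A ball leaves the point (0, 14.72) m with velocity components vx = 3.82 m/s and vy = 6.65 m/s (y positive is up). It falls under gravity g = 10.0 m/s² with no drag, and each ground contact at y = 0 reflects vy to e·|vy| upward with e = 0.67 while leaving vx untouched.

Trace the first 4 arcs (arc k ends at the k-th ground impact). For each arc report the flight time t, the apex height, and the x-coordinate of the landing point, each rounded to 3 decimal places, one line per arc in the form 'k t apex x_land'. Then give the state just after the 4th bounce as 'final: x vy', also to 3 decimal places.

1 2.505 16.931 9.570
2 2.466 7.600 18.989
3 1.652 3.412 25.300
4 1.107 1.532 29.529
final: 29.529 3.708

Arc 1: start y=14.720, vy=6.650 → t=2.505, apex=16.931, x_land=9.570, impact vy=-18.402
  bounce: vy ← 0.67·18.402 = 12.329
Arc 2: start y=0.000, vy=12.329 → t=2.466, apex=7.600, x_land=18.989, impact vy=-12.329
  bounce: vy ← 0.67·12.329 = 8.261
Arc 3: start y=0.000, vy=8.261 → t=1.652, apex=3.412, x_land=25.300, impact vy=-8.261
  bounce: vy ← 0.67·8.261 = 5.535
Arc 4: start y=0.000, vy=5.535 → t=1.107, apex=1.532, x_land=29.529, impact vy=-5.535
  bounce: vy ← 0.67·5.535 = 3.708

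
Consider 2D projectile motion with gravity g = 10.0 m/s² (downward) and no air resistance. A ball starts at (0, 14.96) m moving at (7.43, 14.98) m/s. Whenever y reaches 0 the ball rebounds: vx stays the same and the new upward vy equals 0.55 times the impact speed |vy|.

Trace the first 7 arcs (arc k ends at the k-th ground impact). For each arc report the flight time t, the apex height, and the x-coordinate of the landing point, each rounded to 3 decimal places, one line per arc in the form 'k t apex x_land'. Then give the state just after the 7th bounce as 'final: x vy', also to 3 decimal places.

1 3.786 26.180 28.132
2 2.517 7.919 46.833
3 1.384 2.396 57.119
4 0.761 0.725 62.777
5 0.419 0.219 65.888
6 0.230 0.066 67.599
7 0.127 0.020 68.541
final: 68.541 0.348

Arc 1: start y=14.960, vy=14.980 → t=3.786, apex=26.180, x_land=28.132, impact vy=-22.882
  bounce: vy ← 0.55·22.882 = 12.585
Arc 2: start y=0.000, vy=12.585 → t=2.517, apex=7.919, x_land=46.833, impact vy=-12.585
  bounce: vy ← 0.55·12.585 = 6.922
Arc 3: start y=0.000, vy=6.922 → t=1.384, apex=2.396, x_land=57.119, impact vy=-6.922
  bounce: vy ← 0.55·6.922 = 3.807
Arc 4: start y=0.000, vy=3.807 → t=0.761, apex=0.725, x_land=62.777, impact vy=-3.807
  bounce: vy ← 0.55·3.807 = 2.094
Arc 5: start y=0.000, vy=2.094 → t=0.419, apex=0.219, x_land=65.888, impact vy=-2.094
  bounce: vy ← 0.55·2.094 = 1.152
Arc 6: start y=0.000, vy=1.152 → t=0.230, apex=0.066, x_land=67.599, impact vy=-1.152
  bounce: vy ← 0.55·1.152 = 0.633
Arc 7: start y=0.000, vy=0.633 → t=0.127, apex=0.020, x_land=68.541, impact vy=-0.633
  bounce: vy ← 0.55·0.633 = 0.348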